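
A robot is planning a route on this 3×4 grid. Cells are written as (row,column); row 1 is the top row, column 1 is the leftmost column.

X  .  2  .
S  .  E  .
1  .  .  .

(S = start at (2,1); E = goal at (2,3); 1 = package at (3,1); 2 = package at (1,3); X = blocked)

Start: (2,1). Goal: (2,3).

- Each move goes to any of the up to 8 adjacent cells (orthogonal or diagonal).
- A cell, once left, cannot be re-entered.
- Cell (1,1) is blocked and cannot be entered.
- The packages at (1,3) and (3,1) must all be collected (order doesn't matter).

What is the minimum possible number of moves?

Any route passes through (1,3) and (3,1) in some order between (2,1) and (2,3). Summing Chebyshev distances along each leg and taking the cheapest ordering ((2,1) → (3,1) → (1,3) → (2,3)) gives a lower bound of 1 + 2 + 1 = 4 moves.
A route of 4 moves achieves this: (2,1) → (3,1) → (2,2) → (1,3) → (2,3).
Since 4 matches the lower bound, it is optimal.

4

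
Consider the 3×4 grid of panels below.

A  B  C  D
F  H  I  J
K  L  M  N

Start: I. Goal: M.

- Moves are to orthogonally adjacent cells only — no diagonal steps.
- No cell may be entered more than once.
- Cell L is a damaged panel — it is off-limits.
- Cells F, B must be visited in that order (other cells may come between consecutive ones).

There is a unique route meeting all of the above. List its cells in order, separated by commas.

The waypoints must appear in the order F, B, with no cell reused.
Route from I: left 2 to F, up 1 to A, right 3 to D, down 2 to N, left 1 to M — 9 moves in all.
Check: order respected (F at step 2, B at step 4).

I, H, F, A, B, C, D, J, N, M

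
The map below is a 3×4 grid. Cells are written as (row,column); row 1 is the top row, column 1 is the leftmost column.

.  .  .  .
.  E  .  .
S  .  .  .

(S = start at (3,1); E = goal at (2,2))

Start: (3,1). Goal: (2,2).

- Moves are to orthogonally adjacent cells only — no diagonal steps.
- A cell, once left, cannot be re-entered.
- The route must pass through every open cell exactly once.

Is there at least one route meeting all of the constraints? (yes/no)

Colour the cells like a checkerboard: each orthogonal step flips colour, so a Hamiltonian route alternates colours. Here there are 6 cells of one colour and 6 of the other, with start on the same colour as the goal — the counts and endpoints can't be arranged into an alternating sequence of length 12, so no Hamiltonian route exists.

no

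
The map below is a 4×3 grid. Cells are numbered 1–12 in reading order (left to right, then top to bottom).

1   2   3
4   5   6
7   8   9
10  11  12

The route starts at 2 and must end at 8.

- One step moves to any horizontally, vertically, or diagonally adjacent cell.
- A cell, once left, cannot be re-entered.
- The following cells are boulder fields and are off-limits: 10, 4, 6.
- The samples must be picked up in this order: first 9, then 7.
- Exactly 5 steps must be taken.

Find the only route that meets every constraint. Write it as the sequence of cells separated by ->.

The waypoints must appear in the order 9, 7, with no cell reused.
Route from 2: down to 5, down-right to 9, down-left to 11, up-left to 7, right to 8 — 5 moves in all.
Check: order respected (9 at step 2, 7 at step 4); 5 moves as required.

2 -> 5 -> 9 -> 11 -> 7 -> 8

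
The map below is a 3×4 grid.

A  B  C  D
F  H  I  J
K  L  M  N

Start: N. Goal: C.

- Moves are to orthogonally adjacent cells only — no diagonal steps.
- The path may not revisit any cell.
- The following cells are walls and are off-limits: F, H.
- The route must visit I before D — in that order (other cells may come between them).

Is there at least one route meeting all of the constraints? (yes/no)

One route that works: N → M → I → J → D → C.

yes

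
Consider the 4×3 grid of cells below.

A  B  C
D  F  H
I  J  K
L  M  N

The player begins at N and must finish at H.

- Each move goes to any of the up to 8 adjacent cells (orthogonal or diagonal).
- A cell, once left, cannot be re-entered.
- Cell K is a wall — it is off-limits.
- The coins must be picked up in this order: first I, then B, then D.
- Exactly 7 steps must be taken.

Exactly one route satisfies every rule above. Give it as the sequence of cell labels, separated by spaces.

The waypoints must appear in the order I, B, D, with no cell reused.
Route from N: left to M, up-left to I, up-right to F, up to B, down-left to D, down-right to J, up-right to H — 7 moves in all.
Check: order respected (I at step 2, B at step 4, D at step 5); 7 moves as required.

N M I F B D J H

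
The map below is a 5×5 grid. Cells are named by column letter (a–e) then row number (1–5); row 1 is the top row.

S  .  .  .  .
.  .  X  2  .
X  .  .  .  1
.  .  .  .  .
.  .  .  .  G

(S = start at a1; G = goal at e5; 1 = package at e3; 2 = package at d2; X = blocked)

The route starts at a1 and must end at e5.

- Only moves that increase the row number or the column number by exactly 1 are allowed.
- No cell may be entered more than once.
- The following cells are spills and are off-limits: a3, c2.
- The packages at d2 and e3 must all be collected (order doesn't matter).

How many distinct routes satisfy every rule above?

A right/down-only route from a1 to e5 makes exactly 4 down-moves and 4 right-moves in some order.
With no other constraints that would be C(8,4) = 70 routes.
A monotone route can only reach the required cells in the order d2, e3, so split there and multiply the segment counts (each segment already excludes blocked cells): a1→d2: 1; d2→e3: 2; e3→e5: 1; product = 2.
That gives 2 routes.

2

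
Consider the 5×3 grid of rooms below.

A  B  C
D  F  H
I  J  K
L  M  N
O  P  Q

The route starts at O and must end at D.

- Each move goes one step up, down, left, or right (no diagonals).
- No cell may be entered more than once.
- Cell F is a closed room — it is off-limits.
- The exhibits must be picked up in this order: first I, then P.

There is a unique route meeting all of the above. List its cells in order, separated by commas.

The waypoints must appear in the order I, P, with no cell reused.
Route from O: 2× up (reaching I), right to J, 2× down (reaching P), right to Q, 4× up (reaching C), 2× left (reaching A), down to D — 13 moves in all.
Check: order respected (I at step 2, P at step 5).

O, L, I, J, M, P, Q, N, K, H, C, B, A, D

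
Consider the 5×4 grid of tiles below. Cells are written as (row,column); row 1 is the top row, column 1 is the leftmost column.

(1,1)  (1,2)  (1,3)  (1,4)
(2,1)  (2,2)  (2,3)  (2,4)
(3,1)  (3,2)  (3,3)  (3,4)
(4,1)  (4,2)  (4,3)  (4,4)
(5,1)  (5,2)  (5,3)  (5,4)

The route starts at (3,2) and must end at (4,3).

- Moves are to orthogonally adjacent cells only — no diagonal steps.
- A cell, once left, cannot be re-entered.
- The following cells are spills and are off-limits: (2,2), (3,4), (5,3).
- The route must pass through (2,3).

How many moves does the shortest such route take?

8

Any route passes through (2,3) somewhere between (3,2) and (4,3). Summing Manhattan distances along the two legs ((3,2) → (2,3) → (4,3)) gives a lower bound of 2 + 2 = 4 moves.
The shortest route satisfying every rule uses 8 moves: (3,2) → (3,1) → (2,1) → (1,1) → (1,2) → (1,3) → (2,3) → (3,3) → (4,3).
The bound of 4 isn't tight here; checking systematically, no route of length 4 through 7 satisfies every constraint (on a 4-connected grid the length of any start-to-goal walk has the same parity as the Manhattan bound, so only lengths 4, 6, 8, … need checking), so 8 is the minimum.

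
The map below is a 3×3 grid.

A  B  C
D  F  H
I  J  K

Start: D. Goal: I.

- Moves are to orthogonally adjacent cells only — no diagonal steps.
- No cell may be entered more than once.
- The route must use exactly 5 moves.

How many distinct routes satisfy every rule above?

Need simple routes of exactly 5 moves from D to I (Manhattan distance 1, so 2 moves are spent on a detour and 2 undoing it).
Enumerating: D A B F J I | D F H K J I.
That gives 2 routes.

2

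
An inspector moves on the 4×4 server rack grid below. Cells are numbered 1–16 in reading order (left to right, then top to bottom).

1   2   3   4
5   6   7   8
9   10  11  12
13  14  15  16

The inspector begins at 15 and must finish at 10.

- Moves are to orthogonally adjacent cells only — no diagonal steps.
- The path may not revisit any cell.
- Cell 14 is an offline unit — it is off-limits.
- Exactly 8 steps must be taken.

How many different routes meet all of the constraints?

Need simple routes of exactly 8 moves from 15 to 10 (Manhattan distance 2, so 3 moves are spent on a detour and 3 undoing it).
Branch systematically from the start, pruning whenever the remaining move budget drops below the Manhattan distance to 10 or differs from it in parity. Grouping the completions by first move — via 11: 9; via 16: 7 — and summing: 9 + 7 = 16.
That gives 16 routes.

16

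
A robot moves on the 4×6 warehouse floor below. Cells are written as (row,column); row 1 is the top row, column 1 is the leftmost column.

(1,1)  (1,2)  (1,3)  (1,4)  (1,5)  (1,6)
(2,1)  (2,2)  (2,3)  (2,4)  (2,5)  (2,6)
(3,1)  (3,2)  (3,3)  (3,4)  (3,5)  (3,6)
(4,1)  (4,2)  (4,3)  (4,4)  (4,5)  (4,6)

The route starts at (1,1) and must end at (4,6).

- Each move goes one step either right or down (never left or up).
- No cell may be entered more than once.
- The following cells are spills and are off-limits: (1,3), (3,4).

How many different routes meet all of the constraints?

15

A right/down-only route from (1,1) to (4,6) makes exactly 3 down-moves and 5 right-moves in some order.
With no other constraints that would be C(8,3) = 56 routes.
Subtract routes through each blocked cell (inclusion–exclusion for overlaps): − through (1,3): 20 − through (3,4): 30 + through (1,3)&(3,4): 9 → 15.
That gives 15 routes.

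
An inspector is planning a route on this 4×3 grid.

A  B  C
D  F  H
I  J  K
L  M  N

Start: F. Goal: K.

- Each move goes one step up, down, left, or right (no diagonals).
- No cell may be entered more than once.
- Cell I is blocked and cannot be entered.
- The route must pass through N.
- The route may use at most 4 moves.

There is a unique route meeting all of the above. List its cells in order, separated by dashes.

F - J - M - N - K

The budget equals the shortest possible length, so every move has to be on a shortest route through the required cells.
Route from F: 2× down (reaching M), right to N, up to K — 4 moves in all.
Check: all required cells visited; 4 ≤ 4 moves.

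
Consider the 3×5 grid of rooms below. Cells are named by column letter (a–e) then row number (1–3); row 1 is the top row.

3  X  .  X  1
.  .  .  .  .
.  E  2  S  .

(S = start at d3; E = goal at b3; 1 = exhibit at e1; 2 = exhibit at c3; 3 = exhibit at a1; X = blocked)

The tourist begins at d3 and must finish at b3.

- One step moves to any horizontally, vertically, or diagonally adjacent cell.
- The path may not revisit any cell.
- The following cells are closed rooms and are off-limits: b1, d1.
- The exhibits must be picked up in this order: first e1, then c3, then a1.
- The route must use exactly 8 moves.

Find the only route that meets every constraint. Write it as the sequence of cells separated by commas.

The waypoints must appear in the order e1, c3, a1, with no cell reused.
Route from d3: up-right to e2, up to e1, 2× down-left (reaching c3), 2× up-left (reaching a1), down to a2, down-right to b3 — 8 moves in all.
Check: order respected (1 at step 2, 2 at step 4, 3 at step 6); 8 moves as required.

d3, e2, e1, d2, c3, b2, a1, a2, b3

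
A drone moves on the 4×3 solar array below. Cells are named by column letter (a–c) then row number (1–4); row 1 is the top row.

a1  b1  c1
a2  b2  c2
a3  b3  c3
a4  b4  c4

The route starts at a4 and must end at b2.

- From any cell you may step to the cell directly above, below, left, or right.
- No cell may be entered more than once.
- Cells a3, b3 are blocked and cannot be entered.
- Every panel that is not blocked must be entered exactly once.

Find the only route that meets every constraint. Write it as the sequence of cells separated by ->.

a4 -> b4 -> c4 -> c3 -> c2 -> c1 -> b1 -> a1 -> a2 -> b2

Need to visit all 10 open cells exactly once, starting at a4 and ending at b2.
Cell a2 has only two open neighbours (a1 and b2), so the path must pass straight through it: one of those is the cell it's entered from and the other is where it exits.
Route from a4: right 2 to c4, up 3 to c1, left 2 to a1, down 1 to a2, right 1 to b2 — 9 moves in all.
Check: all 10 open cells covered.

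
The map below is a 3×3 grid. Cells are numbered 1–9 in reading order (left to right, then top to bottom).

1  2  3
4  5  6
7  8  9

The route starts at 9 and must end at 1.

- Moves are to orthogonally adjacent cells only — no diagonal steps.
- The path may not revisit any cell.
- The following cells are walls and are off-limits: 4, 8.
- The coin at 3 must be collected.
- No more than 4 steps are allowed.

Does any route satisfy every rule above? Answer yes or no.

One route that works: 9 → 6 → 3 → 2 → 1.

yes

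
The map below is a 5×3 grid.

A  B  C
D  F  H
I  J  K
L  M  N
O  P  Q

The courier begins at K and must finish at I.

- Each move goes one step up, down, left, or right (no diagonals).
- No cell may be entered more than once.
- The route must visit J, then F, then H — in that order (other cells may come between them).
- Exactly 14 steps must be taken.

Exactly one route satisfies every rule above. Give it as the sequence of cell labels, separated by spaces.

The waypoints must appear in the order J, F, H, with no cell reused.
Route from K: down 2 to Q, left 2 to O, up 1 to L, right 1 to M, up 2 to F, right 1 to H, up 1 to C, left 2 to A, down 2 to I — 14 moves in all.
Check: order respected (J at step 7, F at step 8, H at step 9); 14 moves as required.

K N Q P O L M J F H C B A D I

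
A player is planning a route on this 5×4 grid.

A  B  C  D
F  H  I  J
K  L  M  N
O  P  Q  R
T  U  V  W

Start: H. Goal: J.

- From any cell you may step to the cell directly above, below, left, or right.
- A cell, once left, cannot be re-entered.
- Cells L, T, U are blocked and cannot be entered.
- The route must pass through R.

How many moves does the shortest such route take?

6

Any route passes through R somewhere between H and J. Summing Manhattan distances along the two legs (H → R → J) gives a lower bound of 4 + 2 = 6 moves.
A route of 6 moves achieves this: H → I → M → Q → R → N → J.
Since 6 matches the lower bound, it is optimal.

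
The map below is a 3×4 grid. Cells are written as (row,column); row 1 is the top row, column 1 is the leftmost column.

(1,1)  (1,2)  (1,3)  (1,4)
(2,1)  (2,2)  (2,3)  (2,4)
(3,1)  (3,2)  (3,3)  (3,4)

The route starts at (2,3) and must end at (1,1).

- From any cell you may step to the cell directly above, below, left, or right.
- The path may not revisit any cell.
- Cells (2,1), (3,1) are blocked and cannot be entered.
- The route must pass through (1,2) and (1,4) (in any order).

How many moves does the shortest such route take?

Any route passes through (1,2) and (1,4) in some order between (2,3) and (1,1). Summing Manhattan distances along each leg and taking the cheapest ordering ((2,3) → (1,4) → (1,2) → (1,1)) gives a lower bound of 2 + 2 + 1 = 5 moves.
A route of 5 moves achieves this: (2,3) → (2,4) → (1,4) → (1,3) → (1,2) → (1,1).
Since 5 matches the lower bound, it is optimal.

5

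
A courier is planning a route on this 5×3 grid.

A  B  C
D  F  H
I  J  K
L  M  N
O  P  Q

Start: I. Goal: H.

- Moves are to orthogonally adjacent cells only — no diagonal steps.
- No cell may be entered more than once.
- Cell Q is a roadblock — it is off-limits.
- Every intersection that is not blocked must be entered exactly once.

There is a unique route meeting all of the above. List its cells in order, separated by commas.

Need to visit all 14 open cells exactly once, starting at I and ending at H.
Cell N has only two open neighbours (K and M), so the path must pass straight through it: one of those is the cell it's entered from and the other is where it exits.
Route from I: down 2 to O, right 1 to P, up 1 to M, right 1 to N, up 1 to K, left 1 to J, up 1 to F, left 1 to D, up 1 to A, right 2 to C, down 1 to H — 13 moves in all.
Check: all 14 open cells covered.

I, L, O, P, M, N, K, J, F, D, A, B, C, H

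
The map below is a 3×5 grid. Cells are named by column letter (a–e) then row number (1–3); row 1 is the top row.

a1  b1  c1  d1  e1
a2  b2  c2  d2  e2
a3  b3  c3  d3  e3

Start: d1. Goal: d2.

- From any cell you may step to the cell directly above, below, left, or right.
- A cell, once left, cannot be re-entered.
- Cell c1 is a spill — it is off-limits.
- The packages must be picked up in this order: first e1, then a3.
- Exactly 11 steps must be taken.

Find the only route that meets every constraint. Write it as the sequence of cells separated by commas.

d1, e1, e2, e3, d3, c3, b3, a3, a2, b2, c2, d2

The waypoints must appear in the order e1, a3, with no cell reused.
Route from d1: right to e1, 2× down (reaching e3), 4× left (reaching a3), up to a2, 3× right (reaching d2) — 11 moves in all.
Check: order respected (e1 at step 1, a3 at step 7); 11 moves as required.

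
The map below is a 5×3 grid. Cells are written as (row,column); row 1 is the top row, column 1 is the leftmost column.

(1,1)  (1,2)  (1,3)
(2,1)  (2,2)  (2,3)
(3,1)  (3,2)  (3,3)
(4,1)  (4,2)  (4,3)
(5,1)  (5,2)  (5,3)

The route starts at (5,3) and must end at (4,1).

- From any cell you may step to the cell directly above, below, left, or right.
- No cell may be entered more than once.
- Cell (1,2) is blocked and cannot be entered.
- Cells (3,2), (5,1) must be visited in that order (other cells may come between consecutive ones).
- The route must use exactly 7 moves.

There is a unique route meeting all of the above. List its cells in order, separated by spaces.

The waypoints must appear in the order (3,2), (5,1), with no cell reused.
Route from (5,3): 2× up (reaching (3,3)), left to (3,2), 2× down (reaching (5,2)), left to (5,1), up to (4,1) — 7 moves in all.
Check: order respected ((3,2) at step 3, (5,1) at step 6); 7 moves as required.

(5,3) (4,3) (3,3) (3,2) (4,2) (5,2) (5,1) (4,1)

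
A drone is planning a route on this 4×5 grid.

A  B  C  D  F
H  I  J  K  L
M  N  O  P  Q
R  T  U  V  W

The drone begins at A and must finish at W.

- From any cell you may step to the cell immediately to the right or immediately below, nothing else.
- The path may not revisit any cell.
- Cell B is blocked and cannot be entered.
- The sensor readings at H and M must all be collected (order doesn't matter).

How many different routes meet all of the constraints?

5

A right/down-only route from A to W makes exactly 3 down-moves and 4 right-moves in some order.
With no other constraints that would be C(7,3) = 35 routes.
A monotone route can only reach the required cells in the order H, M, so split there and multiply the segment counts (each segment already excludes blocked cells): A→H: 1; H→M: 1; M→W: 5; product = 5.
That gives 5 routes.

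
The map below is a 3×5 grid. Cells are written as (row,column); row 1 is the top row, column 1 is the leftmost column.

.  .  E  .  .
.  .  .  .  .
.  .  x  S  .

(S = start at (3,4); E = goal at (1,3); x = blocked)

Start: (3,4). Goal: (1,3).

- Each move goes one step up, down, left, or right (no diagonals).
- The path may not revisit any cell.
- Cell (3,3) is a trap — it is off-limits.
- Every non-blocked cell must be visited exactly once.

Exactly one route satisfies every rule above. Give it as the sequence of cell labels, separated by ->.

Need to visit all 14 open cells exactly once, starting at (3,4) and ending at (1,3).
Cell (3,1) has only two open neighbours ((2,1) and (3,2)), so the path must pass straight through it: one of those is the cell it's entered from and the other is where it exits.
Route from (3,4): right 1 to (3,5), up 2 to (1,5), left 1 to (1,4), down 1 to (2,4), left 2 to (2,2), down 1 to (3,2), left 1 to (3,1), up 2 to (1,1), right 2 to (1,3) — 13 moves in all.
Check: all 14 open cells covered.

(3,4) -> (3,5) -> (2,5) -> (1,5) -> (1,4) -> (2,4) -> (2,3) -> (2,2) -> (3,2) -> (3,1) -> (2,1) -> (1,1) -> (1,2) -> (1,3)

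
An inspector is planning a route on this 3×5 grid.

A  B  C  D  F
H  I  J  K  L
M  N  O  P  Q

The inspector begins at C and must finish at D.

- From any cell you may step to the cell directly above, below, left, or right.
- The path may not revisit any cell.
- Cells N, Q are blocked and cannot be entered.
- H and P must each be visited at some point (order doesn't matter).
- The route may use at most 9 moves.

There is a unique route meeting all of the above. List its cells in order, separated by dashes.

Any route must reach H and P and still end at D within 9 moves, so the order of the required stops is forced.
Route from C: 2× left (reaching A), down to H, 2× right (reaching J), down to O, right to P, 2× up (reaching D) — 9 moves in all.
Check: all required cells visited; 9 ≤ 9 moves.

C - B - A - H - I - J - O - P - K - D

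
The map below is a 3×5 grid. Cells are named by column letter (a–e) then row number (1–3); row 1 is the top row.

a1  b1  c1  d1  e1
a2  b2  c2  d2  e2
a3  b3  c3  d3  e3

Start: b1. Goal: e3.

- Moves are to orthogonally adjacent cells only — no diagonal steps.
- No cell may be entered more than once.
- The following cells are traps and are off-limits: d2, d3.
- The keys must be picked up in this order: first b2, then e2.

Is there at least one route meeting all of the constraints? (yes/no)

One route that works: b1 → b2 → c2 → c1 → d1 → e1 → e2 → e3.

yes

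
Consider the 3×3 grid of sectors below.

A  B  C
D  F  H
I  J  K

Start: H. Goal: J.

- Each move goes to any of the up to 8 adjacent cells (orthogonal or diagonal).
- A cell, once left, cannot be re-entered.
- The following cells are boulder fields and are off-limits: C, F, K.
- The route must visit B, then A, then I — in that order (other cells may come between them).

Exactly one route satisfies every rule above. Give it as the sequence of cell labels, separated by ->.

The waypoints must appear in the order B, A, I, with no cell reused.
Route from H: up-left to B, left to A, 2× down (reaching I), right to J — 5 moves in all.
Check: order respected (B at step 1, A at step 2, I at step 4).

H -> B -> A -> D -> I -> J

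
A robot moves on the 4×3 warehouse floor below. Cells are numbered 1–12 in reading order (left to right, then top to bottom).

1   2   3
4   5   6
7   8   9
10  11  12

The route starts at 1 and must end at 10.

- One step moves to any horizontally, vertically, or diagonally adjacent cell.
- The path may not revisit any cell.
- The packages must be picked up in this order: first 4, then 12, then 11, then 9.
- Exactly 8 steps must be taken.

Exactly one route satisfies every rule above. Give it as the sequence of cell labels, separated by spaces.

The waypoints must appear in the order 4, 12, 11, 9, with no cell reused.
Route from 1: down 1 to 4, down-right 2 to 12, left 1 to 11, up-right 1 to 9, up-left 1 to 5, down-left 1 to 7, down 1 to 10 — 8 moves in all.
Check: order respected (4 at step 1, 12 at step 3, 11 at step 4, 9 at step 5); 8 moves as required.

1 4 8 12 11 9 5 7 10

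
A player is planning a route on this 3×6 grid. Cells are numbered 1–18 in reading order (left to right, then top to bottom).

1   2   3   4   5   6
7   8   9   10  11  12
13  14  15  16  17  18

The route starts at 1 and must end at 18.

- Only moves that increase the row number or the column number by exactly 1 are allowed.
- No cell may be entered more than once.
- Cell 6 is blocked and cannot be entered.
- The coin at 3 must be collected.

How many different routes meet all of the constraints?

9

A right/down-only route from 1 to 18 makes exactly 2 down-moves and 5 right-moves in some order.
With no other constraints that would be C(7,2) = 21 routes.
Split at 3 and multiply the segment counts (each segment already excludes blocked cells): 1→3: 1; 3→18: 9; product = 9.
That gives 9 routes.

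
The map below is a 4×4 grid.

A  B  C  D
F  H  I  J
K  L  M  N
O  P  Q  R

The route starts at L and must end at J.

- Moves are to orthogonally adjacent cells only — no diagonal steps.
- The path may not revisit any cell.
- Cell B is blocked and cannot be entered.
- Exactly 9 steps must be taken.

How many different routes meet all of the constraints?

Need simple routes of exactly 9 moves from L to J (Manhattan distance 3, so 3 moves are spent on a detour and 3 undoing it).
Branch systematically from the start, pruning whenever the remaining move budget drops below the Manhattan distance to J or differs from it in parity. Grouping the completions by first move — via H: 3; via P: 3; via K: 3; via M: 1 — and summing: 3 + 3 + 3 + 1 = 10.
That gives 10 routes.

10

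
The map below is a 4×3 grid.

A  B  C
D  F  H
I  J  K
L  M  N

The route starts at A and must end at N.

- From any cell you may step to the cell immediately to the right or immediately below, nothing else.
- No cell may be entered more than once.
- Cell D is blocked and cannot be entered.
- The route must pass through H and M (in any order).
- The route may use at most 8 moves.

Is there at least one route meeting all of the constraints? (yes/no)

M is below but to the left of H: going H → M would need a leftward move and M → H an upward move, so no right/down-only route can visit both required cells.

no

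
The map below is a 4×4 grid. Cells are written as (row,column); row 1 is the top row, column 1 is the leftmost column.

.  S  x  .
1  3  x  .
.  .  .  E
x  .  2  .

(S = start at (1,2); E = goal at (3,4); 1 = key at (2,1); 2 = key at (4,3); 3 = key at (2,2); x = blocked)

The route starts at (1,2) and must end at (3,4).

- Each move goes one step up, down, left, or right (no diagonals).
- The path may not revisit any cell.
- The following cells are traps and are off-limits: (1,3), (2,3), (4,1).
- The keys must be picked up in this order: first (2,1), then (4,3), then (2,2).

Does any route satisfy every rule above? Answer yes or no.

Ignoring the required order, 6 revisit-free routes from (1,2) to (3,4) pass through all of (2,1), (4,3), and (2,2); the waypoint orders that occur are (2,2) → (2,1) → (4,3) (3); (2,1) → (2,2) → (4,3) (3) — never (2,1) → (4,3) → (2,2).

no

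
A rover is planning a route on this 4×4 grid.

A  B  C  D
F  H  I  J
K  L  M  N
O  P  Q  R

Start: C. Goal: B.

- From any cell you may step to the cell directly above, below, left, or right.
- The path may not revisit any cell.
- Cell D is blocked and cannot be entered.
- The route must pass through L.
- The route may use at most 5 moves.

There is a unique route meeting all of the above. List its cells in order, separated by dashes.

Any route must reach L and still end at B within 5 moves, so the order of the required stops is forced.
Route from C: 2× down (reaching M), left to L, 2× up (reaching B) — 5 moves in all.
Check: all required cells visited; 5 ≤ 5 moves.

C - I - M - L - H - B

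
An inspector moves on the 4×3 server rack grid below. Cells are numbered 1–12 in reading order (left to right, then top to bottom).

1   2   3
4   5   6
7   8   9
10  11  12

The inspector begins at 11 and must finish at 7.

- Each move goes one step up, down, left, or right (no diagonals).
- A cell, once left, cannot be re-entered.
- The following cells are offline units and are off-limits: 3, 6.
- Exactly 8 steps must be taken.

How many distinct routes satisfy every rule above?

Need simple routes of exactly 8 moves from 11 to 7 (Manhattan distance 2, so 3 moves are spent on a detour and 3 undoing it).
Enumerating: 11 12 9 8 5 2 1 4 7.
That gives 1 route.

1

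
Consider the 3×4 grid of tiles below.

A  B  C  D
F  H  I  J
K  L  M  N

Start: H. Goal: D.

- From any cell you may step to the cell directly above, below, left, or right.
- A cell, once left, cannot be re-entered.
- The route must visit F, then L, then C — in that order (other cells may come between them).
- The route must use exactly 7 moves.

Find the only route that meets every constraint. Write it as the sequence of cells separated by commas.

H, F, K, L, M, I, C, D

The waypoints must appear in the order F, L, C, with no cell reused.
Route from H: left 1 to F, down 1 to K, right 2 to M, up 2 to C, right 1 to D — 7 moves in all.
Check: order respected (F at step 1, L at step 3, C at step 6); 7 moves as required.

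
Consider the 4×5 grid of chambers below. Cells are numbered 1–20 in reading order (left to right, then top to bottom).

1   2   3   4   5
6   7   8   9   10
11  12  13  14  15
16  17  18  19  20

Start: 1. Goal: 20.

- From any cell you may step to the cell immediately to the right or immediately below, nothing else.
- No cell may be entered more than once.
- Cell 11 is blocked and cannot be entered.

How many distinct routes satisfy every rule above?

A right/down-only route from 1 to 20 makes exactly 3 down-moves and 4 right-moves in some order.
With no other constraints that would be C(7,3) = 35 routes.
Subtract routes through each blocked cell (inclusion–exclusion for overlaps): − through 11: 5 → 30.
That gives 30 routes.

30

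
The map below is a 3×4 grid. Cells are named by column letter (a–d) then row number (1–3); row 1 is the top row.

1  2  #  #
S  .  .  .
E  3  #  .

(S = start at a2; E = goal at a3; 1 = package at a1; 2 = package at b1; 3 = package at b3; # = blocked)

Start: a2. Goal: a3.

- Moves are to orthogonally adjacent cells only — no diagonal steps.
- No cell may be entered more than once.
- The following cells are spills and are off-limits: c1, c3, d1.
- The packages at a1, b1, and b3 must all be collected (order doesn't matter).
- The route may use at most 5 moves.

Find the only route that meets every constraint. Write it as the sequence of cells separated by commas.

a2, a1, b1, b2, b3, a3

The 5-move cap with required stops at a1, b1, b3 leaves no slack for detours.
Route from a2: up to a1, right to b1, 2× down (reaching b3), left to a3 — 5 moves in all.
Check: all required cells visited; 5 ≤ 5 moves.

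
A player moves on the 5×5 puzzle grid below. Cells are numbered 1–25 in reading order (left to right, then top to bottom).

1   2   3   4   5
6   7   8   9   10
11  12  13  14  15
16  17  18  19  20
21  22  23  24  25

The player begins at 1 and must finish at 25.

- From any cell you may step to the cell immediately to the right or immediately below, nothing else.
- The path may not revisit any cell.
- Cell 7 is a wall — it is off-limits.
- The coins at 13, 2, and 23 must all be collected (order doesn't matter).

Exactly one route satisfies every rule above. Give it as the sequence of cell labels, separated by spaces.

Moves only go right or down, so the column and row indices never decrease.
Route from 1: right 2 to 3, down 4 to 23, right 2 to 25 — 8 moves in all.
Check: all required cells visited.

1 2 3 8 13 18 23 24 25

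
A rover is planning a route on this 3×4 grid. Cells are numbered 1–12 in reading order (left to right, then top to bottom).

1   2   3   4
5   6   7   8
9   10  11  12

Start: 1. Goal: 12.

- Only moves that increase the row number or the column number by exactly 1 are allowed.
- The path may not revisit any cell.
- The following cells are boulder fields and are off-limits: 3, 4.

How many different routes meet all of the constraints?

7

A right/down-only route from 1 to 12 makes exactly 2 down-moves and 3 right-moves in some order.
With no other constraints that would be C(5,2) = 10 routes.
Subtract routes through each blocked cell (inclusion–exclusion for overlaps): − through 3: 3 − through 4: 1 + through 3&4: 1 → 7.
That gives 7 routes.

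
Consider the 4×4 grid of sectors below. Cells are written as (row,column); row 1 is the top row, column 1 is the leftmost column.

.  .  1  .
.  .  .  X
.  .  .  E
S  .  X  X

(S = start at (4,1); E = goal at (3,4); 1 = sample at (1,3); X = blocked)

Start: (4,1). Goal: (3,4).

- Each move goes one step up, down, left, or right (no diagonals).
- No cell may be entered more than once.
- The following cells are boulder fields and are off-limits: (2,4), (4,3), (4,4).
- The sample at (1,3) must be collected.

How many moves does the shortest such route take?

8

Any route passes through (1,3) somewhere between (4,1) and (3,4). Summing Manhattan distances along the two legs ((4,1) → (1,3) → (3,4)) gives a lower bound of 5 + 3 = 8 moves.
A route of 8 moves achieves this: (4,1) → (3,1) → (2,1) → (1,1) → (1,2) → (1,3) → (2,3) → (3,3) → (3,4).
Since 8 matches the lower bound, it is optimal.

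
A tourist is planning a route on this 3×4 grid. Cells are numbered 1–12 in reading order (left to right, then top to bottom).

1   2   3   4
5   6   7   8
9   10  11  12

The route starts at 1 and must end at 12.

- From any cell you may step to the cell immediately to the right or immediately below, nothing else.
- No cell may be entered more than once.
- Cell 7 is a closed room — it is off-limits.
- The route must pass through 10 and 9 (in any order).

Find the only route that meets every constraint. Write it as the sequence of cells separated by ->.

Moves only go right or down, so the column and row indices never decrease.
Route from 1: down 2 to 9, right 3 to 12 — 5 moves in all.
Check: all required cells visited.

1 -> 5 -> 9 -> 10 -> 11 -> 12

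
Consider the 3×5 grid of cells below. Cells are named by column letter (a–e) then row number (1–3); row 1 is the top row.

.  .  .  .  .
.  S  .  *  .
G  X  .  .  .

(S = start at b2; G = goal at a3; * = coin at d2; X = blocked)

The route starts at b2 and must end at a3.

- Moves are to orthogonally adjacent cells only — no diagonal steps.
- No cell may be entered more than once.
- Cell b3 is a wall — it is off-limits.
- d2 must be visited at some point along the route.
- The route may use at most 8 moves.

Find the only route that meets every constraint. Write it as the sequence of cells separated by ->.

b2 -> c2 -> d2 -> d1 -> c1 -> b1 -> a1 -> a2 -> a3

Any route must reach d2 and still end at a3 within 8 moves, so the order of the required stops is forced.
Route from b2: right 2 to d2, up 1 to d1, left 3 to a1, down 2 to a3 — 8 moves in all.
Check: all required cells visited; 8 ≤ 8 moves.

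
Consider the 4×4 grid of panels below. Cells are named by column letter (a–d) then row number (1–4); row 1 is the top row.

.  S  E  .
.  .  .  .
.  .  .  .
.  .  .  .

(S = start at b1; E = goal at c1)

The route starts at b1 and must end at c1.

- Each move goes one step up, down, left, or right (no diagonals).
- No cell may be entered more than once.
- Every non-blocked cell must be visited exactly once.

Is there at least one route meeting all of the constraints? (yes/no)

One route that works: b1 → a1 → a2 → a3 → a4 → b4 → b3 → b2 → c2 → c3 → c4 → d4 → d3 → d2 → d1 → c1.

yes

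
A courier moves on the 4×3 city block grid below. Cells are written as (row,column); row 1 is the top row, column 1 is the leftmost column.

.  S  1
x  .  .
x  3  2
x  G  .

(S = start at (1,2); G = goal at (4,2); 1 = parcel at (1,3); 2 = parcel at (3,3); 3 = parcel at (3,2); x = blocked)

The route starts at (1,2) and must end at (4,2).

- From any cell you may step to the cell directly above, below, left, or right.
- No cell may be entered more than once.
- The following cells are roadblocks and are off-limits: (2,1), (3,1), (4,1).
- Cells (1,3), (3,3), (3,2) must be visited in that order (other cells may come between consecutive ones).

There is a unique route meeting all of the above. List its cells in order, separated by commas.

(1,2), (1,3), (2,3), (3,3), (3,2), (4,2)

The waypoints must appear in the order (1,3), (3,3), (3,2), with no cell reused.
Route from (1,2): right 1 to (1,3), down 2 to (3,3), left 1 to (3,2), down 1 to (4,2) — 5 moves in all.
Check: order respected (1 at step 1, 2 at step 3, 3 at step 4).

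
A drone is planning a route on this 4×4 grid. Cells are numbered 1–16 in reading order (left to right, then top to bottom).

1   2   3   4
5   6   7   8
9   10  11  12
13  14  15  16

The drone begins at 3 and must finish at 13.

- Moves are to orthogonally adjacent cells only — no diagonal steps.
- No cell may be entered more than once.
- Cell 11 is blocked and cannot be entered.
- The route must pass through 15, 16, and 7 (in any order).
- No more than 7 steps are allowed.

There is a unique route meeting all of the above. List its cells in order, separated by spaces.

3 7 8 12 16 15 14 13

The 7-move cap with required stops at 15, 16, 7 leaves no slack for detours.
Route from 3: down to 7, right to 8, 2× down (reaching 16), 3× left (reaching 13) — 7 moves in all.
Check: all required cells visited; 7 ≤ 7 moves.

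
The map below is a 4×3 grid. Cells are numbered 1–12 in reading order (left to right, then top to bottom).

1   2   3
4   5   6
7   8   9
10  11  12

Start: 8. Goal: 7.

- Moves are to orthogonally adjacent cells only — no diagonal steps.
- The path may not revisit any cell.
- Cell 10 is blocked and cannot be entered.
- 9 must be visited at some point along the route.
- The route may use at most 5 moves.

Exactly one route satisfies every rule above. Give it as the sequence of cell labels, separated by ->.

8 -> 9 -> 6 -> 5 -> 4 -> 7

The budget equals the shortest possible length, so every move has to be on a shortest route through the required cells.
Route from 8: right to 9, up to 6, 2× left (reaching 4), down to 7 — 5 moves in all.
Check: all required cells visited; 5 ≤ 5 moves.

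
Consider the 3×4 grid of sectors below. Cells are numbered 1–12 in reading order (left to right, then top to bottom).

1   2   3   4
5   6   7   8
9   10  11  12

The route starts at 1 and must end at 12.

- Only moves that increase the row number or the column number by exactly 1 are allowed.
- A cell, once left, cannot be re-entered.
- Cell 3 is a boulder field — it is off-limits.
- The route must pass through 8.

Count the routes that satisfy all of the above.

2

A right/down-only route from 1 to 12 makes exactly 2 down-moves and 3 right-moves in some order.
With no other constraints that would be C(5,2) = 10 routes.
Split at 8 and multiply the segment counts (each segment already excludes blocked cells): 1→8: 2; 8→12: 1; product = 2.
That gives 2 routes.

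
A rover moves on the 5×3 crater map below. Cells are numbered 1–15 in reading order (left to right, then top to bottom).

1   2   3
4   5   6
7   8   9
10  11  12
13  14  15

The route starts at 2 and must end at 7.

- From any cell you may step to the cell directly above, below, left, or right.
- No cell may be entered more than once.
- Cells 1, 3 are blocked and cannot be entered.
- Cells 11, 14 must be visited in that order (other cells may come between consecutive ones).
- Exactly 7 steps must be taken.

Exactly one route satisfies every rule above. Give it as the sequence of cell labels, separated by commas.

The waypoints must appear in the order 11, 14, with no cell reused.
Route from 2: down 4 to 14, left 1 to 13, up 2 to 7 — 7 moves in all.
Check: order respected (11 at step 3, 14 at step 4); 7 moves as required.

2, 5, 8, 11, 14, 13, 10, 7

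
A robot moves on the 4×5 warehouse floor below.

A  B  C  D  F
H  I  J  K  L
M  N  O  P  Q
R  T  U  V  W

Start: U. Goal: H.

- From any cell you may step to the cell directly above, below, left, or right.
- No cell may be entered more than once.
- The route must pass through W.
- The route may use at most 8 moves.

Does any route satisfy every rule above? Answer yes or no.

One route that works: U → V → W → Q → L → K → J → I → H.

yes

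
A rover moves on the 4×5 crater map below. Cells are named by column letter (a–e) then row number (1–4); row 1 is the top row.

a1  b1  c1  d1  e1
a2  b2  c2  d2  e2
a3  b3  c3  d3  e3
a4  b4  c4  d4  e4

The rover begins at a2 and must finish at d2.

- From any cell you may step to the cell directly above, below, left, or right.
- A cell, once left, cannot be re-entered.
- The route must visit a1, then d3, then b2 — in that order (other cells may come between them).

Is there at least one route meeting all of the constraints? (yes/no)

yes

One route that works: a2 → a1 → b1 → c1 → d1 → e1 → e2 → e3 → d3 → c3 → b3 → b2 → c2 → d2.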